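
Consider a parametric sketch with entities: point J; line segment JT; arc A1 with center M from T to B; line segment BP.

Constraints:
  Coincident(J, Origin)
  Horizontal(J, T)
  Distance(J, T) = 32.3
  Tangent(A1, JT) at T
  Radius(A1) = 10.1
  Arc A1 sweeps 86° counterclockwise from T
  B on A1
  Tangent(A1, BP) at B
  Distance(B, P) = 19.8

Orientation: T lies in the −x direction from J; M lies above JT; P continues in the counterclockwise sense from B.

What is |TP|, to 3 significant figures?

31.3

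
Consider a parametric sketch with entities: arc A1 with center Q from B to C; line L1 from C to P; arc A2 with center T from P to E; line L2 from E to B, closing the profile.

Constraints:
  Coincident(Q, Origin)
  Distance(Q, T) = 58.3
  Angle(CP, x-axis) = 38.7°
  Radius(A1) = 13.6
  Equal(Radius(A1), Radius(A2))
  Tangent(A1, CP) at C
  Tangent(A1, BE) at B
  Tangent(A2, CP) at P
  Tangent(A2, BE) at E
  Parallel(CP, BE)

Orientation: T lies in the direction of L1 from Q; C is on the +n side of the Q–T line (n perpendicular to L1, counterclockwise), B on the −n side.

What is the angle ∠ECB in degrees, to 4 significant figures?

64.99°

Tangency of A1 to both parallel lines with radius 13.6 puts C and B at Q ± 13.6·n: C = (-8.503, 10.61), B = (8.503, -10.61). Equal radii place P and E the same way about T: P = T + 13.6·n = (37.00, 47.07), E = T − 13.6·n = (54.00, 25.84). Then cos ∠ECB = CE·CB / (|CE||CB|), giving 64.99°.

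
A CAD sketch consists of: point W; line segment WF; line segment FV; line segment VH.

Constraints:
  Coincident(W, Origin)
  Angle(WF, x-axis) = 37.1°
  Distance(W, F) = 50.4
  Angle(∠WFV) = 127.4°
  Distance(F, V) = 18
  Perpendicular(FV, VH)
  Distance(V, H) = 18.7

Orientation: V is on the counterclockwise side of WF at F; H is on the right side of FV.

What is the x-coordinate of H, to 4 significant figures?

58.99

∠WFV = 127.4°, so FV runs at 37.1° + (180° − 127.4°) = 89.70° from the x-axis; with |FV| = 18.0, V = F + 18.0·(cos 89.70°, sin 89.70°) = (40.29, 48.40). The perpendicularity gives VH at right angles to FV; with |VH| = 18.7 on the right of FV, H = V + 18.7·(1.000, -0.005236) = (58.99, 48.30). So H.x = 58.99.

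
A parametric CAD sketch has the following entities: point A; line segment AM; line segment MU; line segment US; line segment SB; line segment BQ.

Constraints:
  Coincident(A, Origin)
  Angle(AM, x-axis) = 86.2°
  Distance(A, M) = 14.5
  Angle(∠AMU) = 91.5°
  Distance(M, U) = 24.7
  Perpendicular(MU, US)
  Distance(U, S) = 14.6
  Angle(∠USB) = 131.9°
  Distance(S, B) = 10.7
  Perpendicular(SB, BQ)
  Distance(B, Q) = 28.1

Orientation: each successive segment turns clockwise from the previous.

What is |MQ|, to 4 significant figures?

2.194

A is at the origin; AM runs at 86.2° with length 14.5, so M = (0.9610, 14.47). ∠AMU = 91.5° gives MU at -2.300° from the x-axis; with |MU| = 24.7, U = (25.64, 13.48). MU is perpendicular to US, so US runs at -92.30°; with |US| = 14.6, S = (25.06, -1.111). ∠USB = 131.9° gives SB at -140.4° from the x-axis; with |SB| = 10.7, B = (16.81, -7.932). SB is perpendicular to BQ, so BQ runs at 129.6°; with |BQ| = 28.1, Q = (-1.101, 13.72). Then |MQ| = |Q − M| = 2.194.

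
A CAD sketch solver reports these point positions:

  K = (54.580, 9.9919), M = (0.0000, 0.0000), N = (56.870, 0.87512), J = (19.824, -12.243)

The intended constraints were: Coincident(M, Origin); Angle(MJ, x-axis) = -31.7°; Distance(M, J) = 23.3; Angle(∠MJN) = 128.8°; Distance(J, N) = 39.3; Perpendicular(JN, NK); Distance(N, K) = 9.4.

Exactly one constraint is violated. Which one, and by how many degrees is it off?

Perpendicular(JN, NK) — off by 5.40°.

M = (0.00, 0.00) ✓; MJ at -31.70° ✓; |MJ| = 23.30 ✓; ∠MJN = 128.8° ✓; |JN| = 39.30 ✓; ∠(JN, NK) = 84.60° ✗; |NK| = 9.400 ✓.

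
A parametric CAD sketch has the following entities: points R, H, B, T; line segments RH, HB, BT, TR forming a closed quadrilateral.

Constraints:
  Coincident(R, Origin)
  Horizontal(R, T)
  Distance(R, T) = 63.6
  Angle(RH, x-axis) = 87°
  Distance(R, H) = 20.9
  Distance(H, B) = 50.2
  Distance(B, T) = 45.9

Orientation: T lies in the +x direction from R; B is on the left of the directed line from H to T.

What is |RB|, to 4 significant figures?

62.93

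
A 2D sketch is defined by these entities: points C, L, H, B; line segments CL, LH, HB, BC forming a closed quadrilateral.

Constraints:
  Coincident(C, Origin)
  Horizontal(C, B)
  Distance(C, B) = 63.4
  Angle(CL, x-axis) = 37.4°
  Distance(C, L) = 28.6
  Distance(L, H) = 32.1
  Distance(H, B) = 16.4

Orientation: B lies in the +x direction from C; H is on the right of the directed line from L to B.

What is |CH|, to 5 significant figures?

47.436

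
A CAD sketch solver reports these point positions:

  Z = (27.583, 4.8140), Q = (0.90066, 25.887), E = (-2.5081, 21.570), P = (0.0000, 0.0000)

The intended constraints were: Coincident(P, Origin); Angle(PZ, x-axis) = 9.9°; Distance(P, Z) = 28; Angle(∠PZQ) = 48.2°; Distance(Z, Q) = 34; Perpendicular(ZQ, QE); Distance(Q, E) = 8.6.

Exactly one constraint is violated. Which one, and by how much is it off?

Distance(Q, E) = 8.6 — off by 3.10.

P = (0.00, 0.00) ✓; PZ at 9.900° ✓; |PZ| = 28.00 ✓; ∠PZQ = 48.20° ✓; |ZQ| = 34.00 ✓; ∠(ZQ, QE) = 90.01° ✓; |QE| = 5.501 ✗.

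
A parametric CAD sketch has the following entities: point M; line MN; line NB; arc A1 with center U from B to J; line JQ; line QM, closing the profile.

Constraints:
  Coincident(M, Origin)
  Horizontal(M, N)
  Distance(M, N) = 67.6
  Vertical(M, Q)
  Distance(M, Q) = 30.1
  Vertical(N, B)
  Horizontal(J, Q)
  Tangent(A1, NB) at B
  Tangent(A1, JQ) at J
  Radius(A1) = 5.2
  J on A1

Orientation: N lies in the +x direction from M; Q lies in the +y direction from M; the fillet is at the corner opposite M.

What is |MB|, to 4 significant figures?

72.04

M is at the origin; MN is horizontal with |MN| = 67.6 and N on the +x side, so N = (67.60, 0.000). MQ is vertical with |MQ| = 30.1 and Q on the +y side, so Q = (0.000, 30.10). The virtual corner opposite M is at (67.60, 30.10). Tangency of A1 to NB means the radius UB is perpendicular to NB and since A1 is tangent to JQ there, UJ ⟂ JQ, with radius 5.2, so the center U sits 5.2 in from both sides at U = (62.40, 24.90). That places the tangent points at B = (67.60, 24.90) on NB and J = (62.40, 30.10) on JQ. Then |MB| = |B − M| = 72.04.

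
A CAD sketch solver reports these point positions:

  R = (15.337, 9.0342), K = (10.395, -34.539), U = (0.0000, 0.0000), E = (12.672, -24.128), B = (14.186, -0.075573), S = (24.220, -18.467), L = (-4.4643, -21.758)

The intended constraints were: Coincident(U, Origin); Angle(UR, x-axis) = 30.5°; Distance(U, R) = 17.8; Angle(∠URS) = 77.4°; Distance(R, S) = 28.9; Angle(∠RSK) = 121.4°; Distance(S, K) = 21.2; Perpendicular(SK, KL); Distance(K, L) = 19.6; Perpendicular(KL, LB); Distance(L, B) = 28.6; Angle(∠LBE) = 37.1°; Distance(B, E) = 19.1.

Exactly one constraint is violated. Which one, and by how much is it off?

Distance(B, E) = 19.1 — off by 5.00.

U = (0.00, 0.00) ✓; UR at 30.50° ✓; |UR| = 17.80 ✓; ∠URS = 77.40° ✓; |RS| = 28.90 ✓; ∠RSK = 121.4° ✓; |SK| = 21.20 ✓; ∠(SK, KL) = 90.00° ✓; |KL| = 19.60 ✓; ∠(KL, LB) = 90.00° ✓; |LB| = 28.60 ✓; ∠LBE = 37.10° ✓; |BE| = 24.10 ✗.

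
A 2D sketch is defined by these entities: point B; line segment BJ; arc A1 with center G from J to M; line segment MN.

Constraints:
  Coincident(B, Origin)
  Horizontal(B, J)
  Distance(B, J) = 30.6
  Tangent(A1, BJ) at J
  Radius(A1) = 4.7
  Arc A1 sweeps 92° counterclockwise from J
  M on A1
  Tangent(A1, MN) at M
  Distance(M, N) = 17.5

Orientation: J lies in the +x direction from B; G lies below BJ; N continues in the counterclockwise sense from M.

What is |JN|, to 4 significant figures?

22.72

On A1, J sits at bearing 90° from G; a 92° counterclockwise sweep puts M at bearing 182°, so M = G + 4.7·(cos 182°, sin 182°) = (25.90, -4.864). The tangent condition forces GM to be normal to MN, so MN runs along (−sin 182°, cos 182°); with |MN| = 17.5, N = (26.51, -22.35). Then |JN| = |N − J| = 22.72.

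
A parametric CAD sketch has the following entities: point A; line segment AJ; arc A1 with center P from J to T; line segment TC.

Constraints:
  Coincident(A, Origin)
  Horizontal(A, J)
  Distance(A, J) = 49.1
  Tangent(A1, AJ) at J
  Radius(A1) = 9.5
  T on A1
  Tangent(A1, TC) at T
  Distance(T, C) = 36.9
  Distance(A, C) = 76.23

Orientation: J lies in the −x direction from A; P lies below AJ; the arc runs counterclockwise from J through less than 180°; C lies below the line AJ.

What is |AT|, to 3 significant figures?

59.2

A is at the origin; A and J share the same y with |AJ| = 49.1 and J on the −x side, so J = (-49.1, 0.00). A1 meets AJ tangentially, so PJ is at right angles to AJ, so P = J + (0, -9.5) = (-49.1, -9.50). Since PT ⟂ TC (tangency), |PC| = √(9.5² + 36.9²) = 38.1 regardless of where T sits on A1. So C lies on both circle(A, 76.23) and circle(P, 38.1); the below-AJ intersection is C = (-61.0, -45.7). T is the foot of the tangent from C: T = (-58.6, -8.87).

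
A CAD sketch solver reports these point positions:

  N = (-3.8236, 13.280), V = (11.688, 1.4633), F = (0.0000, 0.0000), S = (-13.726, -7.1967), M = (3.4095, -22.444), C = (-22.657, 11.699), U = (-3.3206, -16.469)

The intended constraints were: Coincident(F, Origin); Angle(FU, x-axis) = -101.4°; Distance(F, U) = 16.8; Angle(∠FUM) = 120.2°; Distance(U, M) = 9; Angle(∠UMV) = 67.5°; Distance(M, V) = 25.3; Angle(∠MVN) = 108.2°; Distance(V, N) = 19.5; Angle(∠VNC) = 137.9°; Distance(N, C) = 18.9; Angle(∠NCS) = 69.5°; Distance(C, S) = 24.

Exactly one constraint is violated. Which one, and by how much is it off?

Distance(C, S) = 24 — off by 3.10.

F = (0.00, 0.00) ✓; FU at -101.4° ✓; |FU| = 16.80 ✓; ∠FUM = 120.2° ✓; |UM| = 9.000 ✓; ∠UMV = 67.50° ✓; |MV| = 25.30 ✓; ∠MVN = 108.2° ✓; |VN| = 19.50 ✓; ∠VNC = 137.9° ✓; |NC| = 18.90 ✓; ∠NCS = 69.50° ✓; |CS| = 20.90 ✗.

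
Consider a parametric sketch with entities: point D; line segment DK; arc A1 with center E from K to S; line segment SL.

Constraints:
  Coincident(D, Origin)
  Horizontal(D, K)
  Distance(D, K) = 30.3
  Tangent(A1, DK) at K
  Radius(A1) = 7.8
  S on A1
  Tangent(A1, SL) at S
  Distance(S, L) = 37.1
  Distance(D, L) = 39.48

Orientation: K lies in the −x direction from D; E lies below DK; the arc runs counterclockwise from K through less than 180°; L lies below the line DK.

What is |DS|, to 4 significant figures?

38.06

D is at the origin; DK is horizontal with |DK| = 30.3 and K on the −x side, so K = (-30.30, 0.000). Since A1 is tangent to DK there, EK ⟂ DK, so E = K + (0, -7.8) = (-30.30, -7.800). Since ES ⟂ SL (tangency), |EL| = √(7.8² + 37.1²) = 37.91 regardless of where S sits on A1. So L lies on both circle(D, 39.48) and circle(E, 37.91); the below-DK intersection is L = (-8.217, -38.62). S is the foot of the tangent from L: S = (-35.57, -13.55).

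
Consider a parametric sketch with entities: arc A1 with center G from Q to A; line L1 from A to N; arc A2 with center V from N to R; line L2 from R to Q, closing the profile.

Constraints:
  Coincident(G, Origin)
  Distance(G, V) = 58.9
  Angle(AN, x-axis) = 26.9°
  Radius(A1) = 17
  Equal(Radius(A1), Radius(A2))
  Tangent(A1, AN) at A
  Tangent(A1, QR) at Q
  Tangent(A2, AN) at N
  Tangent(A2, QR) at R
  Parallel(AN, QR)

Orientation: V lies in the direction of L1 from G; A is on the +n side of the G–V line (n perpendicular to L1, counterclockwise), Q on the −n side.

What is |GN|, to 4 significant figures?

61.30

The slot axis is L1's direction at 26.9°, so u = (cos 26.9°, sin 26.9°) = (0.8918, 0.4524) and n = (−sin 26.9°, cos 26.9°) = (-0.4524, 0.8918). G is at the origin and V lies 58.9 along u from G, so V = 58.9·u = (52.53, 26.65). Tangency of A1 to both parallel lines with radius 17.0 puts A and Q at G ± 17.0·n: A = (-7.691, 15.16), Q = (7.691, -15.16). Equal radii place N and R the same way about V: N = V + 17.0·n = (44.84, 41.81), R = V − 17.0·n = (60.22, 11.49). Then |GN| = |N − G| = 61.30.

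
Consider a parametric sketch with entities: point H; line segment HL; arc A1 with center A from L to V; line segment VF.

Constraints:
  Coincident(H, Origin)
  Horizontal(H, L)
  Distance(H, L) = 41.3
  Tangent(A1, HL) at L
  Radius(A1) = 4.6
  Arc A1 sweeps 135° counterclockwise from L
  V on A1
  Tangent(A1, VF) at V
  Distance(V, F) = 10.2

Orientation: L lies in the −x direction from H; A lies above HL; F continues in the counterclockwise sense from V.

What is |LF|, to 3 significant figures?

15.6

H is at the origin; HL is horizontal with |HL| = 41.3 and L on the −x side, so L = (-41.3, 0.00). Since A1 is tangent to HL there, AL ⟂ HL, so A = L + (0, 4.6) = (-41.3, 4.60). On A1, L sits at bearing -90° from A; a 135° counterclockwise sweep puts V at bearing 45°, so V = A + 4.6·(cos 45°, sin 45°) = (-38.0, 7.85). Tangency of A1 to VF means the radius AV is perpendicular to VF, so VF runs along (−sin 45°, cos 45°); with |VF| = 10.2, F = (-45.3, 15.1). Then |LF| = |F − L| = 15.6.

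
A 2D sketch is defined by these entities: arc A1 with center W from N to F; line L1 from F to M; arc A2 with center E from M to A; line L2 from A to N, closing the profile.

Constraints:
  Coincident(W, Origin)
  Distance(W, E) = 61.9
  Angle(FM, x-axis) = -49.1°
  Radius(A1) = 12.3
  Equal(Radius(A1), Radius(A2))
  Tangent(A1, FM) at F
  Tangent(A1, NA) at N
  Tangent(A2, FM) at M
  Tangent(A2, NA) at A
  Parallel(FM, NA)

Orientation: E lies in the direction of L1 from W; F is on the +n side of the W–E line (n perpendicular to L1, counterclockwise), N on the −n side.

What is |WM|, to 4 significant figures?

63.11

The slot axis is L1's direction at -49.1°, so u = (cos -49.1°, sin -49.1°) = (0.6547, -0.7559) and n = (−sin -49.1°, cos -49.1°) = (0.7559, 0.6547). W is at the origin and E lies 61.9 along u from W, so E = 61.9·u = (40.53, -46.79). Tangency of A1 to both parallel lines with radius 12.3 puts F and N at W ± 12.3·n: F = (9.297, 8.053), N = (-9.297, -8.053). Equal radii place M and A the same way about E: M = E + 12.3·n = (49.83, -38.73), A = E − 12.3·n = (31.23, -54.84). Then |WM| = |M − W| = 63.11.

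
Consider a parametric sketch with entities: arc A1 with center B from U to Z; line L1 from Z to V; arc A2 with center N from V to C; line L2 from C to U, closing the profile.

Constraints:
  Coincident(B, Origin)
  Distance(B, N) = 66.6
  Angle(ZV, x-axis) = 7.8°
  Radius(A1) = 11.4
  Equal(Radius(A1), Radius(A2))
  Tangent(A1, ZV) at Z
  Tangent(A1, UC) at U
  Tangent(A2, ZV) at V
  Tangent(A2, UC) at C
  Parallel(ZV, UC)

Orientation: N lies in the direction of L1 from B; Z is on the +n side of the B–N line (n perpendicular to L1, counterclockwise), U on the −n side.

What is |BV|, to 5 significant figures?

67.569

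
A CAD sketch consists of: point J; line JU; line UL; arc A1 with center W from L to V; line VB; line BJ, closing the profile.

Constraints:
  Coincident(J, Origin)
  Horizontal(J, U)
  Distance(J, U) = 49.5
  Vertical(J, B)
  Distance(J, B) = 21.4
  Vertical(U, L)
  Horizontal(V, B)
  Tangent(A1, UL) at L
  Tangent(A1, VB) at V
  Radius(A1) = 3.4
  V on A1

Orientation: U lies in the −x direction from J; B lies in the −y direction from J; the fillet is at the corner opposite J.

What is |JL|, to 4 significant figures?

52.67

The virtual corner opposite J is at (-49.50, -21.40). Tangency of A1 to UL means the radius WL is perpendicular to UL and since A1 is tangent to VB there, WV ⟂ VB, with radius 3.4, so the center W sits 3.4 in from both sides at W = (-46.10, -18.00). That places the tangent points at L = (-49.50, -18.00) on UL and V = (-46.10, -21.40) on VB. Then |JL| = |L − J| = 52.67.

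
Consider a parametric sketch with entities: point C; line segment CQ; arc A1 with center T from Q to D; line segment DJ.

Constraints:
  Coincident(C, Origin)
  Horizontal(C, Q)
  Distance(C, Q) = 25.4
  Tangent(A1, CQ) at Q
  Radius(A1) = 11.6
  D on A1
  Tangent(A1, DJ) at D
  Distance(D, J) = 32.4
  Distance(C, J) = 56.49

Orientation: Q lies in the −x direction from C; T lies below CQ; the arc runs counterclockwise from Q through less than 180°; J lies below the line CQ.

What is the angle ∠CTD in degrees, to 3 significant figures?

160°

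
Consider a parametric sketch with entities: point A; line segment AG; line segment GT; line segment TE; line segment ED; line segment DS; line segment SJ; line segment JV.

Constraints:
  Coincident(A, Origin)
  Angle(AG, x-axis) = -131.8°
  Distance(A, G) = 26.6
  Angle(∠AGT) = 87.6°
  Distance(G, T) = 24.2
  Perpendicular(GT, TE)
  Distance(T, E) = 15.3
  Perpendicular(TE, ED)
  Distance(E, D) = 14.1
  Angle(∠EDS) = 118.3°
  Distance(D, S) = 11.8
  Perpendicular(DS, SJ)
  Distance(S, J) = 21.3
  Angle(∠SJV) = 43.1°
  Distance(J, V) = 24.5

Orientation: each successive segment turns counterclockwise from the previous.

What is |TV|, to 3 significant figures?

20.0

A is at the origin; AG runs at -131.8° with length 26.6, so G = (-17.7, -19.8). ∠AGT = 87.6° gives GT at -39.4° from the x-axis; with |GT| = 24.2, T = (0.970, -35.2). GT is perpendicular to TE, so TE runs at 50.6°; with |TE| = 15.3, E = (10.7, -23.4). TE ⟂ ED, so ED runs at 141°; with |ED| = 14.1, D = (-0.214, -14.4). ∠EDS = 118.3° gives DS at -158° from the x-axis; with |DS| = 11.8, S = (-11.1, -18.9). DS is perpendicular to SJ, so SJ runs at -67.7°; with |SJ| = 21.3, J = (-3.05, -38.6). ∠SJV = 43.1° gives JV at 69.2° from the x-axis; with |JV| = 24.5, V = (5.65, -15.7). Then |TV| = |V − T| = 20.0.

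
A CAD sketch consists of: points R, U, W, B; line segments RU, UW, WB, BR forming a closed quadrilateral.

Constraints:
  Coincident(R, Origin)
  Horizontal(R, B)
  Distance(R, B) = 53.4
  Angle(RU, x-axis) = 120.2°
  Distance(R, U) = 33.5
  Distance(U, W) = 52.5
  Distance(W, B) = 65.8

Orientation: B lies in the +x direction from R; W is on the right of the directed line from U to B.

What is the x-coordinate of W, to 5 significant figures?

-8.3063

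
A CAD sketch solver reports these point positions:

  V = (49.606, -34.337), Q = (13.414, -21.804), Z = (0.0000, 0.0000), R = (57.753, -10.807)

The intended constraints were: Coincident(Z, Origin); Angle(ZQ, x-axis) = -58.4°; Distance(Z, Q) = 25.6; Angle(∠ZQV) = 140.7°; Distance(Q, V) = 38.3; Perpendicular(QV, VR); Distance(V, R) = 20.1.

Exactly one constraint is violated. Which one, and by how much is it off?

Distance(V, R) = 20.1 — off by 4.80.

Z = (0.00, 0.00) ✓; ZQ at -58.40° ✓; |ZQ| = 25.60 ✓; ∠ZQV = 140.7° ✓; |QV| = 38.30 ✓; ∠(QV, VR) = 90.00° ✓; |VR| = 24.90 ✗.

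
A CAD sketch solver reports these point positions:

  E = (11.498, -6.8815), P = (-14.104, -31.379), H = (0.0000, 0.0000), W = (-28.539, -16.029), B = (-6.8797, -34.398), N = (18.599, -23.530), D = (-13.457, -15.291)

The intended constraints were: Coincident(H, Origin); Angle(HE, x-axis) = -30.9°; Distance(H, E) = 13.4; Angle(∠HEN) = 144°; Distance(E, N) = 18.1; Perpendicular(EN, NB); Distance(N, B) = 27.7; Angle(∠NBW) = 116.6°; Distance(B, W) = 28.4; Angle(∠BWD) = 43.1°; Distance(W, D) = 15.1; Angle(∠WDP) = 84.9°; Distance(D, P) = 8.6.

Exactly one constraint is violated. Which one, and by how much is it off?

Distance(D, P) = 8.6 — off by 7.50.

H = (0.00, 0.00) ✓; HE at -30.90° ✓; |HE| = 13.40 ✓; ∠HEN = 144.0° ✓; |EN| = 18.10 ✓; ∠(EN, NB) = 90.00° ✓; |NB| = 27.70 ✓; ∠NBW = 116.6° ✓; |BW| = 28.40 ✓; ∠BWD = 43.10° ✓; |WD| = 15.10 ✓; ∠WDP = 84.90° ✓; |DP| = 16.10 ✗.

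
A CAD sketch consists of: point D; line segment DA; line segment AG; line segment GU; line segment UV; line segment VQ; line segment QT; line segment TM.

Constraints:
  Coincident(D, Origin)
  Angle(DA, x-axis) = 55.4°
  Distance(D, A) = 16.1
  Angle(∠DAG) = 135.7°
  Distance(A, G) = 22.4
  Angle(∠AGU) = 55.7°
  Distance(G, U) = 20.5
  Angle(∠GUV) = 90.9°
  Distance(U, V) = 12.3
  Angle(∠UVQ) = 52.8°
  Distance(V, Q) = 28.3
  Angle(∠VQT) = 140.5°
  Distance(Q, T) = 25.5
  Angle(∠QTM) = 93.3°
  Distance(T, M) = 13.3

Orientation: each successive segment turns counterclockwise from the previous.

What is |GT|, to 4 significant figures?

30.35

D is at the origin; DA runs at 55.4° with length 16.1, so A = (9.142, 13.25). ∠DAG = 135.7° gives AG at 99.70° from the x-axis; with |AG| = 22.4, G = (5.368, 35.33). ∠AGU = 55.7° gives GU at -136.0° from the x-axis; with |GU| = 20.5, U = (-9.378, 21.09). ∠GUV = 90.9° gives UV at -46.90° from the x-axis; with |UV| = 12.3, V = (-0.9741, 12.11). ∠UVQ = 52.8° gives VQ at 80.30° from the x-axis; with |VQ| = 28.3, Q = (3.794, 40.01). ∠VQT = 140.5° gives QT at 119.8° from the x-axis; with |QT| = 25.5, T = (-8.879, 62.13). Then |GT| = |T − G| = 30.35.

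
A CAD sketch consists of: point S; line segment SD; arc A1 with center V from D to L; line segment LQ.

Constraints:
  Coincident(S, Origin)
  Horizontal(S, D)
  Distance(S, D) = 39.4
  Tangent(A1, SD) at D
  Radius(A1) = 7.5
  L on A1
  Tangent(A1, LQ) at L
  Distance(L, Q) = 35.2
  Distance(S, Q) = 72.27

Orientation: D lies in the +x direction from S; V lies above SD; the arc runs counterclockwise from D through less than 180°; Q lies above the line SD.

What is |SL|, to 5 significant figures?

46.000

S is at the origin; SD is horizontal with |SD| = 39.4 and D on the +x side, so D = (39.400, 0.0000). A1 meets SD tangentially, so VD is at right angles to SD, so V = D + (0, 7.5) = (39.400, 7.5000). Since VL ⟂ LQ (tangency), |VQ| = √(7.5² + 35.2²) = 35.990 regardless of where L sits on A1. So Q lies on both circle(S, 72.27) and circle(V, 35.990); the above-SD intersection is Q = (63.792, 33.963). L is the foot of the tangent from Q: L = (45.853, 3.6777).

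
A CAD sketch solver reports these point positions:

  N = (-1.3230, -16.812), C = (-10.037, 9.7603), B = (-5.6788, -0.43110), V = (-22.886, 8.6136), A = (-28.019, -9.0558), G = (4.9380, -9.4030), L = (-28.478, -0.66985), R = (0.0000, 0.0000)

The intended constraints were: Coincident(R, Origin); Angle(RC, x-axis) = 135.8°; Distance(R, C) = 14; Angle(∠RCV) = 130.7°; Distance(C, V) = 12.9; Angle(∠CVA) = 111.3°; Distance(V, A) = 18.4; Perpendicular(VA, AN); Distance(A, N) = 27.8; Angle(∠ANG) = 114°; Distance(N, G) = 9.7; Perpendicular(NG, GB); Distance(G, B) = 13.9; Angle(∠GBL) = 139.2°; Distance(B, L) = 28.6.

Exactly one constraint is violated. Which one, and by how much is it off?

Distance(B, L) = 28.6 — off by 5.80.

R = (0.00, 0.00) ✓; RC at 135.8° ✓; |RC| = 14.00 ✓; ∠RCV = 130.7° ✓; |CV| = 12.90 ✓; ∠CVA = 111.3° ✓; |VA| = 18.40 ✓; ∠(VA, AN) = 90.00° ✓; |AN| = 27.80 ✓; ∠ANG = 114.0° ✓; |NG| = 9.700 ✓; ∠(NG, GB) = 90.00° ✓; |GB| = 13.90 ✓; ∠GBL = 139.2° ✓; |BL| = 22.80 ✗.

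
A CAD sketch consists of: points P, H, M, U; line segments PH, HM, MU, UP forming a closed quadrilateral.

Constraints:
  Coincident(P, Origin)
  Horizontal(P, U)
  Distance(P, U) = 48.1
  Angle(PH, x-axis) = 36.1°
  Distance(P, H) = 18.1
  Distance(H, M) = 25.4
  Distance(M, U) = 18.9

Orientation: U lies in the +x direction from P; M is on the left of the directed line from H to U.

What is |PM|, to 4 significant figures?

42.70

P is at the origin; PU is horizontal with |PU| = 48.1 and U in +x, so U = (48.1, 0). PH runs at 36.1° with |PH| = 18.1, so H = (14.62, 10.66). M is determined by |HM| = 25.4 and |MU| = 18.9 together: it lies at the intersection of circle(H, 25.4) and circle(U, 18.9). With |HU| = 35.13, the foot of the radical line on HU is 21.66 from H and the perpendicular offset is √(25.4² − 21.66²) = 13.26. Taking the left-of-HU solution: M = (39.29, 16.72).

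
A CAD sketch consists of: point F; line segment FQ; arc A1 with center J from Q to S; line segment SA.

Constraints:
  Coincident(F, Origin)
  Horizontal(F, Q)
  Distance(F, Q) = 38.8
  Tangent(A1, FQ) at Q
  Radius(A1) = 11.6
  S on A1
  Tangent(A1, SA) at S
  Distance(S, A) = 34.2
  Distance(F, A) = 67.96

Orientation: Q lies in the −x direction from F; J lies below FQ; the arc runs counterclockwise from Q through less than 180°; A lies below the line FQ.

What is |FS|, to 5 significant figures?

51.738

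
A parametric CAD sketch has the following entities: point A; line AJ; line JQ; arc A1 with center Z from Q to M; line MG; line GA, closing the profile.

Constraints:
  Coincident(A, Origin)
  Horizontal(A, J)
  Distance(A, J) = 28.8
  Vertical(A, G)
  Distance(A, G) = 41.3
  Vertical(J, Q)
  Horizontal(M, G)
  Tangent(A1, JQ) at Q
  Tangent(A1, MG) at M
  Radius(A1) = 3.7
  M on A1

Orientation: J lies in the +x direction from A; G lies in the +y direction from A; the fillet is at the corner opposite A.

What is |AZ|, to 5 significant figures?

45.208

A is at the origin; A and J share the same y with |AJ| = 28.8 and J on the +x side, so J = (28.800, 0.0000). AG is vertical with |AG| = 41.3 and G on the +y side, so G = (0.0000, 41.300). The virtual corner opposite A is at (28.800, 41.300). Since A1 is tangent to JQ there, ZQ ⟂ JQ and tangency of A1 to MG means the radius ZM is perpendicular to MG, with radius 3.7, so the center Z sits 3.7 in from both sides at Z = (25.100, 37.600). Then |AZ| = |Z − A| = 45.208.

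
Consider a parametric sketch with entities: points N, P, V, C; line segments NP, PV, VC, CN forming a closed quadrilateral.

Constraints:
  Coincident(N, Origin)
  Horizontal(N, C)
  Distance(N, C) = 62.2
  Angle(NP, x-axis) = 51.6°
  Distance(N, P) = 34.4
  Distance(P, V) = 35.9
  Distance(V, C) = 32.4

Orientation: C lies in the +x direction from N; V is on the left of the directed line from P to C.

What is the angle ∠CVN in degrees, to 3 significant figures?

70.1°

Checks: |PV| = 35.90 ✓; |VC| = 32.40 ✓.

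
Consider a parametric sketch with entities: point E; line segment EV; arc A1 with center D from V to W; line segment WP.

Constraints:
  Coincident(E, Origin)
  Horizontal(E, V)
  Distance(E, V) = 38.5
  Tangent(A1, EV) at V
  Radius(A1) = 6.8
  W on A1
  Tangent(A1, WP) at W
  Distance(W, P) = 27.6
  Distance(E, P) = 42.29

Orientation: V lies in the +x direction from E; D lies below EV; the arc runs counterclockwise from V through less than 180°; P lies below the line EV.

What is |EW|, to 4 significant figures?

32.30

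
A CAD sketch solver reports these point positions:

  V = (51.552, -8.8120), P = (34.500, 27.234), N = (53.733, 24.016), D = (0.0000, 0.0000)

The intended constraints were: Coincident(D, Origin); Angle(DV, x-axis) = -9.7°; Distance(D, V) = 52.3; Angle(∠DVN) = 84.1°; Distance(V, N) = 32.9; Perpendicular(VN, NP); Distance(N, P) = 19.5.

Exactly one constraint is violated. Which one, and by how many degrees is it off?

Perpendicular(VN, NP) — off by 5.70°.

D = (0.00, 0.00) ✓; DV at -9.700° ✓; |DV| = 52.30 ✓; ∠DVN = 84.10° ✓; |VN| = 32.90 ✓; ∠(VN, NP) = 84.30° ✗; |NP| = 19.50 ✓.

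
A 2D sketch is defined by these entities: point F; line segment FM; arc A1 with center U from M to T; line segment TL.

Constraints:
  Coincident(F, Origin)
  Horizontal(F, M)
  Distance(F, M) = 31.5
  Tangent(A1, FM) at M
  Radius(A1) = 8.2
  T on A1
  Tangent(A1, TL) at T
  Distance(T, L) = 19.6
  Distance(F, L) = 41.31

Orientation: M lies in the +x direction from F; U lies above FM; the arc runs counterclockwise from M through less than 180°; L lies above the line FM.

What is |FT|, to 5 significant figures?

40.539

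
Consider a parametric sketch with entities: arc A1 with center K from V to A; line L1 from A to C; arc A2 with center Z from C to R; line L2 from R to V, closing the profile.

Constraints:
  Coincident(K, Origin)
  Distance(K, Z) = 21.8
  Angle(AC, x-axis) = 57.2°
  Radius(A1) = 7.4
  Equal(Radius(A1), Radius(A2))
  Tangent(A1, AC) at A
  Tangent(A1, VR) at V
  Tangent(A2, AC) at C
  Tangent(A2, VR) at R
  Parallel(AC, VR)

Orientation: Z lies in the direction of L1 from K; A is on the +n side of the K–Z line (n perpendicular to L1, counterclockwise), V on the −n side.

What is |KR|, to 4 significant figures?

23.02

The slot axis is L1's direction at 57.2°, so u = (cos 57.2°, sin 57.2°) = (0.5417, 0.8406) and n = (−sin 57.2°, cos 57.2°) = (-0.8406, 0.5417). K is at the origin and Z lies 21.8 along u from K, so Z = 21.8·u = (11.81, 18.32). Tangency of A1 to both parallel lines with radius 7.4 puts A and V at K ± 7.4·n: A = (-6.220, 4.009), V = (6.220, -4.009). Equal radii place C and R the same way about Z: C = Z + 7.4·n = (5.589, 22.33), R = Z − 7.4·n = (18.03, 14.32). Then |KR| = |R − K| = 23.02.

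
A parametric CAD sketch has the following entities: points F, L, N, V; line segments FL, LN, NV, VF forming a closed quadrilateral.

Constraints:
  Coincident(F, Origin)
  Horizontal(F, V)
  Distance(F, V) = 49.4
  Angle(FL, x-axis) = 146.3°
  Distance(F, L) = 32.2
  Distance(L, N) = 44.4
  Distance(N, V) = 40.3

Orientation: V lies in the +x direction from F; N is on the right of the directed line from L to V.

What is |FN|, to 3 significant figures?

12.2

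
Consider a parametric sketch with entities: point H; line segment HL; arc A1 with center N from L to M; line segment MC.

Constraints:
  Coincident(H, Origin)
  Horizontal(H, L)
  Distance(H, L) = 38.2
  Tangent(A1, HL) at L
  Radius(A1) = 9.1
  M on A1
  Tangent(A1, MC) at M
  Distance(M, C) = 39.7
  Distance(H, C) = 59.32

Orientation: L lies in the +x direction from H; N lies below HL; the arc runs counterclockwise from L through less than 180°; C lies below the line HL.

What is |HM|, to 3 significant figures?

30.8

Checks: H = (0.00, 0.00) ✓; |NM| = 9.100 ✓; ∠(NM, MC) = 90.00° ✓; |MC| = 39.70 ✓; |HC| = 59.32 ✓.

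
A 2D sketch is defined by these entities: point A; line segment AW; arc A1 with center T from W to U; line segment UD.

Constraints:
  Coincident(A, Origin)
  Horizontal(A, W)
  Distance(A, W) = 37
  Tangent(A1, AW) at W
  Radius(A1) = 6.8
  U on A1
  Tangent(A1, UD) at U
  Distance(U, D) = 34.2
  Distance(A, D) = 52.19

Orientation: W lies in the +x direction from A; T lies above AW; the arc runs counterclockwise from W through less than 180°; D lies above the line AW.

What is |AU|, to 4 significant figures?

44.35

A is at the origin; AW is horizontal with |AW| = 37.0 and W on the +x side, so W = (37.00, 0.000). Tangency of A1 to AW means the radius TW is perpendicular to AW, so T = W + (0, 6.8) = (37.00, 6.800). Since TU ⟂ UD (tangency), |TD| = √(6.8² + 34.2²) = 34.87 regardless of where U sits on A1. So D lies on both circle(A, 52.19) and circle(T, 34.87); the above-AW intersection is D = (31.91, 41.30). U is the foot of the tangent from D: U = (43.40, 9.085).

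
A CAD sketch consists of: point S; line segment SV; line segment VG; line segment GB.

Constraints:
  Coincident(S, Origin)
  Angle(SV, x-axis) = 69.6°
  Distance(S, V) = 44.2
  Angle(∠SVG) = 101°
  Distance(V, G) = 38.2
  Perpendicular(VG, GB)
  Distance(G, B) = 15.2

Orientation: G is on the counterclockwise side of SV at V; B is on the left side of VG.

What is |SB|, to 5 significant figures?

54.491

S is at the origin; SV runs at 69.6° with length 44.2, so V = 44.2·(cos 69.6°, sin 69.6°) = (15.407, 41.428). ∠SVG = 101.0°, so VG runs at 69.6° + (180° − 101.0°) = 148.60° from the x-axis; with |VG| = 38.2, G = V + 38.2·(cos 148.60°, sin 148.60°) = (-17.199, 61.330). VG ⟂ GB; with |GB| = 15.2 on the left of VG, B = G + 15.2·(-0.52101, -0.85355) = (-25.118, 48.356). Then |SB| = |B − S| = 54.491.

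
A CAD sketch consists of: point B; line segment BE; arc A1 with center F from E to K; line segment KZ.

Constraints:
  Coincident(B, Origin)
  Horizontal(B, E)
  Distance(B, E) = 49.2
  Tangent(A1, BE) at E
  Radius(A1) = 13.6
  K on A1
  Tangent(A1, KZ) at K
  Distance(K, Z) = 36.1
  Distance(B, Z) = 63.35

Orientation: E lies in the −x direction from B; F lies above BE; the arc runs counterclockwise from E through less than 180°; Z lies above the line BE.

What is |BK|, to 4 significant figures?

38.49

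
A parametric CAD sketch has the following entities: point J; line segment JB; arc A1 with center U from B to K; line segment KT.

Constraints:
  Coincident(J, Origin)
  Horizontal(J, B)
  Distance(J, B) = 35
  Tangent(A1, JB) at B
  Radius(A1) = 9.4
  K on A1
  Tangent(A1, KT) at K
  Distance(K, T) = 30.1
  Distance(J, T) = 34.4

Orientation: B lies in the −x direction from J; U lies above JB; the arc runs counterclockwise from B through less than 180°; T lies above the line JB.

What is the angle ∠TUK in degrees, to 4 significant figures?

72.66°

Checks: ∠(UB, BJ) = 90.00° ✓; |UK| = 9.400 ✓; ∠(UK, KT) = 90.00° ✓; |KT| = 30.10 ✓; |JT| = 34.40 ✓.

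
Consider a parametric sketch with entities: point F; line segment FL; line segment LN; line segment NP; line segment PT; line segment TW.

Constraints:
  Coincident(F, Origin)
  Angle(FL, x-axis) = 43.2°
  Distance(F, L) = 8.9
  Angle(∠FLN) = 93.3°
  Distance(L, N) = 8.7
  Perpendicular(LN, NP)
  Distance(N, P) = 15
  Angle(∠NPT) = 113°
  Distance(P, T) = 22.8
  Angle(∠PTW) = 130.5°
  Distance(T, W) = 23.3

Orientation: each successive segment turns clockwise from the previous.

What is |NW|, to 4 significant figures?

43.97

∠NPT = 113.0° gives PT at 159.5° from the x-axis; with |PT| = 22.8, T = (-18.88, -2.792). ∠PTW = 130.5° gives TW at 110.0° from the x-axis; with |TW| = 23.3, W = (-26.85, 19.10). Then |NW| = |W − N| = 43.97.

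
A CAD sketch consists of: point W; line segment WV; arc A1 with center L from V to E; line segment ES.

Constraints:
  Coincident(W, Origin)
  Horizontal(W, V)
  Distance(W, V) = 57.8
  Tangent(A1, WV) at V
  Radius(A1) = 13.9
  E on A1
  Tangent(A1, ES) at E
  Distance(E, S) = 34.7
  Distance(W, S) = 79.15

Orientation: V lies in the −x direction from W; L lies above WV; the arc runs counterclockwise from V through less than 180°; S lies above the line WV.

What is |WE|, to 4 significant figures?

49.48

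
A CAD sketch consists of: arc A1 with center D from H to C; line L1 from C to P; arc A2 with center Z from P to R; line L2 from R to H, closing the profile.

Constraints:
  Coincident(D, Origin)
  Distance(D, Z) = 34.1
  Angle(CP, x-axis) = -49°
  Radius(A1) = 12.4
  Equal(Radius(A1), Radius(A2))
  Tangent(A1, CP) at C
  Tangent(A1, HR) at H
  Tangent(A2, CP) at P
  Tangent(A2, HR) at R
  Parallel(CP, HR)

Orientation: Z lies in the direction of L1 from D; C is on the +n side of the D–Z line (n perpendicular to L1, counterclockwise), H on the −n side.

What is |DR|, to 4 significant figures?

36.28

Tangency of A1 to both parallel lines with radius 12.4 puts C and H at D ± 12.4·n: C = (9.358, 8.135), H = (-9.358, -8.135). Equal radii place P and R the same way about Z: P = Z + 12.4·n = (31.73, -17.60), R = Z − 12.4·n = (13.01, -33.87). Then |DR| = |R − D| = 36.28.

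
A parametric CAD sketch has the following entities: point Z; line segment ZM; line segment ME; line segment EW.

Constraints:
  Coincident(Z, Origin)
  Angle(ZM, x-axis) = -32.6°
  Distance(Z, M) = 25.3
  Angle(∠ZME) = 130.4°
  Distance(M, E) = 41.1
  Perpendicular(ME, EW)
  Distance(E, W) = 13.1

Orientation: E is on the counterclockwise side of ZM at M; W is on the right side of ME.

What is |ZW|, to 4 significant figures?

65.98

Z is at the origin; ZM runs at -32.6° with length 25.3, so M = 25.3·(cos -32.6°, sin -32.6°) = (21.31, -13.63). ∠ZME = 130.4°, so ME runs at -32.6° + (180° − 130.4°) = 17.00° from the x-axis; with |ME| = 41.1, E = M + 41.1·(cos 17.00°, sin 17.00°) = (60.62, -1.614). ME is perpendicular to EW; with |EW| = 13.1 on the right of ME, W = E + 13.1·(0.2924, -0.9563) = (64.45, -14.14). Then |ZW| = |W − Z| = 65.98.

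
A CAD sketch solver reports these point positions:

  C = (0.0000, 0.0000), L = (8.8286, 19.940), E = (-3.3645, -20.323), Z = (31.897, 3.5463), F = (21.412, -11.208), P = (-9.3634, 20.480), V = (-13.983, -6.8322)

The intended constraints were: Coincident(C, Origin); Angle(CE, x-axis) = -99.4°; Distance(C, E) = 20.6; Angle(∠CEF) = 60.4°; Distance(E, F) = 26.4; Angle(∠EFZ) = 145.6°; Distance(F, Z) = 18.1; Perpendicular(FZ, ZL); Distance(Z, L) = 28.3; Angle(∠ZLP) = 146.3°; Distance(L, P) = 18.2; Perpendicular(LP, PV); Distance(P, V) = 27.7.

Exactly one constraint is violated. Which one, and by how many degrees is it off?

Perpendicular(LP, PV) — off by 7.90°.

C = (0.00, 0.00) ✓; CE at -99.40° ✓; |CE| = 20.60 ✓; ∠CEF = 60.40° ✓; |EF| = 26.40 ✓; ∠EFZ = 145.6° ✓; |FZ| = 18.10 ✓; ∠(FZ, ZL) = 90.00° ✓; |ZL| = 28.30 ✓; ∠ZLP = 146.3° ✓; |LP| = 18.20 ✓; ∠(LP, PV) = 82.10° ✗; |PV| = 27.70 ✓.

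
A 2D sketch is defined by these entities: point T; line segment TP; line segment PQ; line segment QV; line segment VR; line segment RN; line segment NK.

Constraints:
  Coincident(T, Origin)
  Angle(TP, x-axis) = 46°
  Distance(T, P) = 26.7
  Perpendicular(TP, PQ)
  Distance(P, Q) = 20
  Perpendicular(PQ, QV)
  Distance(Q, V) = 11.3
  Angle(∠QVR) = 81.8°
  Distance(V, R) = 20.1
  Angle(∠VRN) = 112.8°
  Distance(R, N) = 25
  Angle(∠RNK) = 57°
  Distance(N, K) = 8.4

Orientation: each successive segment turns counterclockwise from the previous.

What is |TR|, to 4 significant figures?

18.27

T is at the origin; TP runs at 46.0° with length 26.7, so P = (18.55, 19.21). The perpendicularity gives PQ at right angles to TP, so PQ runs at 136.0°; with |PQ| = 20.0, Q = (4.161, 33.10). PQ is perpendicular to QV, so QV runs at -134.0°; with |QV| = 11.3, V = (-3.689, 24.97). ∠QVR = 81.8° gives VR at -35.80° from the x-axis; with |VR| = 20.1, R = (12.61, 13.21). Then |TR| = |R − T| = 18.27.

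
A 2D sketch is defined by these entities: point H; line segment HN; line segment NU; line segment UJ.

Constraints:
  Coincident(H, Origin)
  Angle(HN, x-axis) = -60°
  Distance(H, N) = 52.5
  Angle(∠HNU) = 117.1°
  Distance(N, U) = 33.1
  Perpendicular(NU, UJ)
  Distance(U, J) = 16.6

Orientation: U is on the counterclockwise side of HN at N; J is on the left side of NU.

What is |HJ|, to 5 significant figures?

64.491

H is at the origin; HN runs at -60.0° with length 52.5, so N = 52.5·(cos -60.0°, sin -60.0°) = (26.250, -45.466). ∠HNU = 117.1°, so NU runs at -60.0° + (180° − 117.1°) = 2.9000° from the x-axis; with |NU| = 33.1, U = N + 33.1·(cos 2.9000°, sin 2.9000°) = (59.308, -43.792). The perpendicularity gives UJ at right angles to NU; with |UJ| = 16.6 on the left of NU, J = U + 16.6·(-0.050593, 0.99872) = (58.468, -27.213). Then |HJ| = |J − H| = 64.491.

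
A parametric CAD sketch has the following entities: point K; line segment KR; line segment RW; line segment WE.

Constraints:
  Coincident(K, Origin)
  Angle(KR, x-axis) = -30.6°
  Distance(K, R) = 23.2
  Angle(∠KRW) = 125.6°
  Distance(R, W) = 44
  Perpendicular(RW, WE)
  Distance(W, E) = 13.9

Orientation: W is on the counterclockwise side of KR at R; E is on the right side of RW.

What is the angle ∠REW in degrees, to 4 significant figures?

72.47°

K is at the origin; KR runs at -30.6° with length 23.2, so R = 23.2·(cos -30.6°, sin -30.6°) = (19.97, -11.81). ∠KRW = 125.6°, so RW runs at -30.6° + (180° − 125.6°) = 23.80° from the x-axis; with |RW| = 44.0, W = R + 44.0·(cos 23.80°, sin 23.80°) = (60.23, 5.946). RW ⟂ WE; with |WE| = 13.9 on the right of RW, E = W + 13.9·(0.4035, -0.9150) = (65.84, -6.772). Then cos ∠REW = ER·EW / (|ER||EW|), giving 72.47°.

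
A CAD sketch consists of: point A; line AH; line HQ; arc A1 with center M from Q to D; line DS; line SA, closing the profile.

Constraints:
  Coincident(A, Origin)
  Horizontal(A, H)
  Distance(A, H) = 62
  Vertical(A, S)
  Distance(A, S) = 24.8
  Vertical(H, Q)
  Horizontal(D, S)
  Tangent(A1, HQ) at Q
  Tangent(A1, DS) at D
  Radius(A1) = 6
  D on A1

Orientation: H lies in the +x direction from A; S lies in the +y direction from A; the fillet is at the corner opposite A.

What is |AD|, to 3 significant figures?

61.2

The virtual corner opposite A is at (62.0, 24.8). A1 meets HQ tangentially, so MQ is at right angles to HQ and A1 meets DS tangentially, so MD is at right angles to DS, with radius 6.0, so the center M sits 6.0 in from both sides at M = (56.0, 18.8). That places the tangent points at Q = (62.0, 18.8) on HQ and D = (56.0, 24.8) on DS. Then |AD| = |D − A| = 61.2.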